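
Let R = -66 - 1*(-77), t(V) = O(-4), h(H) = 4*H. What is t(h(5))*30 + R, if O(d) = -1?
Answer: -19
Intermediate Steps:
t(V) = -1
R = 11 (R = -66 + 77 = 11)
t(h(5))*30 + R = -1*30 + 11 = -30 + 11 = -19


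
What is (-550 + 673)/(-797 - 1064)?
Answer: -123/1861 ≈ -0.066093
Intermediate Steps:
(-550 + 673)/(-797 - 1064) = 123/(-1861) = -1/1861*123 = -123/1861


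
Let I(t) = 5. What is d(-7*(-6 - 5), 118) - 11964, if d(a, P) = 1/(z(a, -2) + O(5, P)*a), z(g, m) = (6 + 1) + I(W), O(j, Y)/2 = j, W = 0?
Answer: -9355847/782 ≈ -11964.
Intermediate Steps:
O(j, Y) = 2*j
z(g, m) = 12 (z(g, m) = (6 + 1) + 5 = 7 + 5 = 12)
d(a, P) = 1/(12 + 10*a) (d(a, P) = 1/(12 + (2*5)*a) = 1/(12 + 10*a))
d(-7*(-6 - 5), 118) - 11964 = 1/(2*(6 + 5*(-7*(-6 - 5)))) - 11964 = 1/(2*(6 + 5*(-7*(-11)))) - 11964 = 1/(2*(6 + 5*77)) - 11964 = 1/(2*(6 + 385)) - 11964 = (1/2)/391 - 11964 = (1/2)*(1/391) - 11964 = 1/782 - 11964 = -9355847/782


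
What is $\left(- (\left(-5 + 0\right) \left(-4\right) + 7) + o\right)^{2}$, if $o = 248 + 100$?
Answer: $103041$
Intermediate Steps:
$o = 348$
$\left(- (\left(-5 + 0\right) \left(-4\right) + 7) + o\right)^{2} = \left(- (\left(-5 + 0\right) \left(-4\right) + 7) + 348\right)^{2} = \left(- (\left(-5\right) \left(-4\right) + 7) + 348\right)^{2} = \left(- (20 + 7) + 348\right)^{2} = \left(\left(-1\right) 27 + 348\right)^{2} = \left(-27 + 348\right)^{2} = 321^{2} = 103041$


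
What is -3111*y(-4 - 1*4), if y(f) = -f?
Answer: -24888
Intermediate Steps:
-3111*y(-4 - 1*4) = -(-3111)*(-4 - 1*4) = -(-3111)*(-4 - 4) = -(-3111)*(-8) = -3111*8 = -24888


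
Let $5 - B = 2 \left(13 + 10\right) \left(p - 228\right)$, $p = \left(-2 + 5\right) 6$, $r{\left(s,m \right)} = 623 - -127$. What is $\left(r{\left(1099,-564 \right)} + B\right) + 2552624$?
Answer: $2563039$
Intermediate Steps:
$r{\left(s,m \right)} = 750$ ($r{\left(s,m \right)} = 623 + 127 = 750$)
$p = 18$ ($p = 3 \cdot 6 = 18$)
$B = 9665$ ($B = 5 - 2 \left(13 + 10\right) \left(18 - 228\right) = 5 - 2 \cdot 23 \left(-210\right) = 5 - 46 \left(-210\right) = 5 - -9660 = 5 + 9660 = 9665$)
$\left(r{\left(1099,-564 \right)} + B\right) + 2552624 = \left(750 + 9665\right) + 2552624 = 10415 + 2552624 = 2563039$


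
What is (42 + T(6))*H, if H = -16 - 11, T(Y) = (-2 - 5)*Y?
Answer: 0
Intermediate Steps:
T(Y) = -7*Y
H = -27
(42 + T(6))*H = (42 - 7*6)*(-27) = (42 - 42)*(-27) = 0*(-27) = 0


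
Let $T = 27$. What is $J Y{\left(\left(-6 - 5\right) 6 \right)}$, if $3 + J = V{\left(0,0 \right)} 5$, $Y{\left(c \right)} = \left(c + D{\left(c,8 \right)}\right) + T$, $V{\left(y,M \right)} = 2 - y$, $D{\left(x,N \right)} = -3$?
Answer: $-294$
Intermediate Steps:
$Y{\left(c \right)} = 24 + c$ ($Y{\left(c \right)} = \left(c - 3\right) + 27 = \left(-3 + c\right) + 27 = 24 + c$)
$J = 7$ ($J = -3 + \left(2 - 0\right) 5 = -3 + \left(2 + 0\right) 5 = -3 + 2 \cdot 5 = -3 + 10 = 7$)
$J Y{\left(\left(-6 - 5\right) 6 \right)} = 7 \left(24 + \left(-6 - 5\right) 6\right) = 7 \left(24 - 66\right) = 7 \left(-42\right) = -294$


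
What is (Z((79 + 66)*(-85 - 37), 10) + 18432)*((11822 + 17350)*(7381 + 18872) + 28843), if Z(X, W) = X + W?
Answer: 575942781968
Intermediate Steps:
Z(X, W) = W + X
(Z((79 + 66)*(-85 - 37), 10) + 18432)*((11822 + 17350)*(7381 + 18872) + 28843) = ((10 + (79 + 66)*(-85 - 37)) + 18432)*((11822 + 17350)*(7381 + 18872) + 28843) = ((10 + 145*(-122)) + 18432)*(29172*26253 + 28843) = ((10 - 17690) + 18432)*(765852516 + 28843) = (-17680 + 18432)*765881359 = 752*765881359 = 575942781968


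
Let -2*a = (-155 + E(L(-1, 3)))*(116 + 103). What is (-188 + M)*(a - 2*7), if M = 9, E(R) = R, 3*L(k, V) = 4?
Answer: -6018875/2 ≈ -3.0094e+6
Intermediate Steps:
L(k, V) = 4/3 (L(k, V) = (⅓)*4 = 4/3)
a = 33653/2 (a = -(-155 + 4/3)*(116 + 103)/2 = -(-461)*219/6 = -½*(-33653) = 33653/2 ≈ 16827.)
(-188 + M)*(a - 2*7) = (-188 + 9)*(33653/2 - 2*7) = -179*(33653/2 - 14) = -179*33625/2 = -6018875/2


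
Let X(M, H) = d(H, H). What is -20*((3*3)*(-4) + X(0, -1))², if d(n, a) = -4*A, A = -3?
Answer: -11520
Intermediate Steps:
d(n, a) = 12 (d(n, a) = -4*(-3) = 12)
X(M, H) = 12
-20*((3*3)*(-4) + X(0, -1))² = -20*((3*3)*(-4) + 12)² = -20*(9*(-4) + 12)² = -20*(-36 + 12)² = -20*(-24)² = -20*576 = -11520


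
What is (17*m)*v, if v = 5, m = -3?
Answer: -255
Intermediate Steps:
(17*m)*v = (17*(-3))*5 = -51*5 = -255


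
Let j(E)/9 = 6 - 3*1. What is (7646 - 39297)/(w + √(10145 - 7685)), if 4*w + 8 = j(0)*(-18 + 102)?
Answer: -3576563/63353 + 63302*√615/316765 ≈ -51.499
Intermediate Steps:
j(E) = 27 (j(E) = 9*(6 - 3*1) = 9*(6 - 3) = 9*3 = 27)
w = 565 (w = -2 + (27*(-18 + 102))/4 = -2 + (27*84)/4 = -2 + (¼)*2268 = -2 + 567 = 565)
(7646 - 39297)/(w + √(10145 - 7685)) = (7646 - 39297)/(565 + √(10145 - 7685)) = -31651/(565 + √2460) = -31651/(565 + 2*√615)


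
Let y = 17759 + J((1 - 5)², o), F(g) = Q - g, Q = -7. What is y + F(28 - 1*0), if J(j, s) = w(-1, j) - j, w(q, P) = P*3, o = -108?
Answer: 17756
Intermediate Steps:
w(q, P) = 3*P
J(j, s) = 2*j (J(j, s) = 3*j - j = 2*j)
F(g) = -7 - g
y = 17791 (y = 17759 + 2*(1 - 5)² = 17759 + 2*(-4)² = 17759 + 2*16 = 17759 + 32 = 17791)
y + F(28 - 1*0) = 17791 + (-7 - (28 - 1*0)) = 17791 + (-7 - (28 + 0)) = 17791 + (-7 - 1*28) = 17791 + (-7 - 28) = 17791 - 35 = 17756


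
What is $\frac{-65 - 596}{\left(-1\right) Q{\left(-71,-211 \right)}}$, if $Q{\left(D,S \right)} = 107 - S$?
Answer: $\frac{661}{318} \approx 2.0786$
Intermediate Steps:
$\frac{-65 - 596}{\left(-1\right) Q{\left(-71,-211 \right)}} = \frac{-65 - 596}{\left(-1\right) \left(107 - -211\right)} = \frac{-65 - 596}{\left(-1\right) \left(107 + 211\right)} = - \frac{661}{\left(-1\right) 318} = - \frac{661}{-318} = \left(-661\right) \left(- \frac{1}{318}\right) = \frac{661}{318}$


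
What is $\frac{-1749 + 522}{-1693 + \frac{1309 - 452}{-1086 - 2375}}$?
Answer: $\frac{4246647}{5860330} \approx 0.72464$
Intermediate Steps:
$\frac{-1749 + 522}{-1693 + \frac{1309 - 452}{-1086 - 2375}} = - \frac{1227}{-1693 + \frac{857}{-3461}} = - \frac{1227}{-1693 + 857 \left(- \frac{1}{3461}\right)} = - \frac{1227}{-1693 - \frac{857}{3461}} = - \frac{1227}{- \frac{5860330}{3461}} = \left(-1227\right) \left(- \frac{3461}{5860330}\right) = \frac{4246647}{5860330}$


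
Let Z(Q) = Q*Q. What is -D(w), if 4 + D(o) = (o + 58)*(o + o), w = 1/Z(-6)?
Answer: 503/648 ≈ 0.77623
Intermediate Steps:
Z(Q) = Q²
w = 1/36 (w = 1/((-6)²) = 1/36 ≈ 0.027778)
D(o) = -4 + 2*o*(58 + o) (D(o) = -4 + (o + 58)*(o + o) = -4 + (58 + o)*(2*o) = -4 + 2*o*(58 + o))
-D(w) = -(-4 + 2*(1/36)² + 116*(1/36)) = -(-4 + 2*(1/1296) + 29/9) = -(-4 + 1/648 + 29/9) = -1*(-503/648) = 503/648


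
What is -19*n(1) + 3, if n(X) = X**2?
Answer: -16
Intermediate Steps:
-19*n(1) + 3 = -19*1**2 + 3 = -19*1 + 3 = -19 + 3 = -16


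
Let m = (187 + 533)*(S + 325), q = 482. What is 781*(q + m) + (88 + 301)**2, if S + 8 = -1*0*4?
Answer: 178783203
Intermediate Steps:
S = -8 (S = -8 - 1*0*4 = -8 + 0*4 = -8 + 0 = -8)
m = 228240 (m = (187 + 533)*(-8 + 325) = 720*317 = 228240)
781*(q + m) + (88 + 301)**2 = 781*(482 + 228240) + (88 + 301)**2 = 781*228722 + 389**2 = 178631882 + 151321 = 178783203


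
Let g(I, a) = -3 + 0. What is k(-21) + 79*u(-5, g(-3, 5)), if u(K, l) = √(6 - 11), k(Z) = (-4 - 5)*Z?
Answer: 189 + 79*I*√5 ≈ 189.0 + 176.65*I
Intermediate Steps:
k(Z) = -9*Z
g(I, a) = -3
u(K, l) = I*√5 (u(K, l) = √(-5) = I*√5)
k(-21) + 79*u(-5, g(-3, 5)) = -9*(-21) + 79*(I*√5) = 189 + 79*I*√5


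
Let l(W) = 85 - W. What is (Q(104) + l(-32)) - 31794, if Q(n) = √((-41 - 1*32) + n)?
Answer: -31677 + √31 ≈ -31671.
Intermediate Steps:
Q(n) = √(-73 + n) (Q(n) = √((-41 - 32) + n) = √(-73 + n))
(Q(104) + l(-32)) - 31794 = (√(-73 + 104) + (85 - 1*(-32))) - 31794 = (√31 + (85 + 32)) - 31794 = (√31 + 117) - 31794 = (117 + √31) - 31794 = -31677 + √31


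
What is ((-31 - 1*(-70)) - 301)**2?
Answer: 68644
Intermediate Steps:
((-31 - 1*(-70)) - 301)**2 = ((-31 + 70) - 301)**2 = (39 - 301)**2 = (-262)**2 = 68644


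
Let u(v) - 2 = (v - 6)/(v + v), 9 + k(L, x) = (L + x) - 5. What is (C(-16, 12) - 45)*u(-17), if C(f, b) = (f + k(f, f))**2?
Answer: 345709/34 ≈ 10168.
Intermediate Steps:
k(L, x) = -14 + L + x (k(L, x) = -9 + ((L + x) - 5) = -9 + (-5 + L + x) = -14 + L + x)
u(v) = 2 + (-6 + v)/(2*v) (u(v) = 2 + (v - 6)/(v + v) = 2 + (-6 + v)/((2*v)) = 2 + (-6 + v)*(1/(2*v)) = 2 + (-6 + v)/(2*v))
C(f, b) = (-14 + 3*f)**2 (C(f, b) = (f + (-14 + f + f))**2 = (f + (-14 + 2*f))**2 = (-14 + 3*f)**2)
(C(-16, 12) - 45)*u(-17) = ((-14 + 3*(-16))**2 - 45)*(5/2 - 3/(-17)) = ((-14 - 48)**2 - 45)*(5/2 - 3*(-1/17)) = ((-62)**2 - 45)*(5/2 + 3/17) = (3844 - 45)*(91/34) = 3799*(91/34) = 345709/34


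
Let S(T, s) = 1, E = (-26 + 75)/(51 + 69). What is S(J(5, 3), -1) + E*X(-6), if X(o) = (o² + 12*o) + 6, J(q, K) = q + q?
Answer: -45/4 ≈ -11.250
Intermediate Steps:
J(q, K) = 2*q
E = 49/120 ≈ 0.40833
X(o) = 6 + o² + 12*o
S(J(5, 3), -1) + E*X(-6) = 1 + 49*(6 + (-6)² + 12*(-6))/120 = 1 + 49*(6 + 36 - 72)/120 = 1 + (49/120)*(-30) = 1 - 49/4 = -45/4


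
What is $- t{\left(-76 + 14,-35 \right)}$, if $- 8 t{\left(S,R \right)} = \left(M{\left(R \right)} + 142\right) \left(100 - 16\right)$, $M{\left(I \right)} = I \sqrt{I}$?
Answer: $1491 - \frac{735 i \sqrt{35}}{2} \approx 1491.0 - 2174.2 i$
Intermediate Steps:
$M{\left(I \right)} = I^{\frac{3}{2}}$
$t{\left(S,R \right)} = -1491 - \frac{21 R^{\frac{3}{2}}}{2}$ ($t{\left(S,R \right)} = - \frac{\left(R^{\frac{3}{2}} + 142\right) \left(100 - 16\right)}{8} = - \frac{\left(142 + R^{\frac{3}{2}}\right) 84}{8} = - \frac{11928 + 84 R^{\frac{3}{2}}}{8} = -1491 - \frac{21 R^{\frac{3}{2}}}{2}$)
$- t{\left(-76 + 14,-35 \right)} = - (-1491 - \frac{21 \left(-35\right)^{\frac{3}{2}}}{2}) = - (-1491 - \frac{21 \left(- 35 i \sqrt{35}\right)}{2}) = - (-1491 + \frac{735 i \sqrt{35}}{2}) = 1491 - \frac{735 i \sqrt{35}}{2}$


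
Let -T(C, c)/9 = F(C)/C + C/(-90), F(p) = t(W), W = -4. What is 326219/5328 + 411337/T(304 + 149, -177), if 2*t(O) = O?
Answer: 370183918973/40530096 ≈ 9133.6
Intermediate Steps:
t(O) = O/2
F(p) = -2 (F(p) = (½)*(-4) = -2)
T(C, c) = 18/C + C/10 (T(C, c) = -9*(-2/C + C/(-90)) = -9*(-2/C + C*(-1/90)) = -9*(-2/C - C/90) = 18/C + C/10)
326219/5328 + 411337/T(304 + 149, -177) = 326219/5328 + 411337/(18/(304 + 149) + (304 + 149)/10) = 326219*(1/5328) + 411337/(18/453 + (⅒)*453) = 326219/5328 + 411337/(18*(1/453) + 453/10) = 326219/5328 + 411337/(6/151 + 453/10) = 326219/5328 + 411337/(68463/1510) = 326219/5328 + 411337*(1510/68463) = 326219/5328 + 621118870/68463 = 370183918973/40530096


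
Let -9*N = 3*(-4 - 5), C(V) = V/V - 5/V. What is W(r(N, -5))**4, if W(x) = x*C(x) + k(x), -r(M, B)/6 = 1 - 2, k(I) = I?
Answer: 2401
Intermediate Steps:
C(V) = 1 - 5/V
N = 3 (N = -(-4 - 5)/3 = -(-9)/3 = -1/9*(-27) = 3)
r(M, B) = 6 (r(M, B) = -6*(1 - 2) = -6*(-1) = 6)
W(x) = -5 + 2*x (W(x) = x*((-5 + x)/x) + x = (-5 + x) + x = -5 + 2*x)
W(r(N, -5))**4 = (-5 + 2*6)**4 = (-5 + 12)**4 = 7**4 = 2401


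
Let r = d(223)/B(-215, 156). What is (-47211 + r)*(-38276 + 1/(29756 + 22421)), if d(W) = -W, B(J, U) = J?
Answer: 20271121129662842/11218055 ≈ 1.8070e+9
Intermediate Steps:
r = 223/215 (r = -1*223/(-215) = -223*(-1/215) = 223/215 ≈ 1.0372)
(-47211 + r)*(-38276 + 1/(29756 + 22421)) = (-47211 + 223/215)*(-38276 + 1/(29756 + 22421)) = -10150142*(-38276 + 1/52177)/215 = -10150142/215*(-1997126851/52177) = 20271121129662842/11218055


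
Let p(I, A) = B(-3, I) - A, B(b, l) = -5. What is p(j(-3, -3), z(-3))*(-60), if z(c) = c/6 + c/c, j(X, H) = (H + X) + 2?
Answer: 330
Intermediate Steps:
j(X, H) = 2 + H + X
z(c) = 1 + c/6 (z(c) = c*(1/6) + 1 = c/6 + 1 = 1 + c/6)
p(I, A) = -5 - A
p(j(-3, -3), z(-3))*(-60) = (-5 - (1 + (1/6)*(-3)))*(-60) = (-5 - (1 - 1/2))*(-60) = (-5 - 1*1/2)*(-60) = (-5 - 1/2)*(-60) = -11/2*(-60) = 330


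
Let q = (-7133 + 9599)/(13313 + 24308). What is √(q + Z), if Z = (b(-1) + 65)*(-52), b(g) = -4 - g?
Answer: I*√4562962229198/37621 ≈ 56.78*I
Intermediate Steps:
q = 2466/37621 ≈ 0.065549
Z = -3224 (Z = ((-4 - 1*(-1)) + 65)*(-52) = ((-4 + 1) + 65)*(-52) = (-3 + 65)*(-52) = 62*(-52) = -3224)
√(q + Z) = √(2466/37621 - 3224) = √(-121287638/37621) = I*√4562962229198/37621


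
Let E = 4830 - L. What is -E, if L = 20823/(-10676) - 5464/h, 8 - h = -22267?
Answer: -1149134322989/237807900 ≈ -4832.2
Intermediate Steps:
h = 22275 (h = 8 - 1*(-22267) = 8 + 22267 = 22275)
L = -522165989/237807900 (L = 20823/(-10676) - 5464/22275 = 20823*(-1/10676) - 5464*1/22275 = -20823/10676 - 5464/22275 = -522165989/237807900 ≈ -2.1957)
E = 1149134322989/237807900 (E = 4830 - 1*(-522165989/237807900) = 4830 + 522165989/237807900 = 1149134322989/237807900 ≈ 4832.2)
-E = -1*1149134322989/237807900 = -1149134322989/237807900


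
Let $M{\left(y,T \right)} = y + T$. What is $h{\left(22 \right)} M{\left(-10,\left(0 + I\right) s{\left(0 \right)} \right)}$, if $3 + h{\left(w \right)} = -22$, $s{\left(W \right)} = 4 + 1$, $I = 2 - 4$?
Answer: $500$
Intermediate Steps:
$I = -2$ ($I = 2 - 4 = -2$)
$s{\left(W \right)} = 5$
$h{\left(w \right)} = -25$ ($h{\left(w \right)} = -3 - 22 = -25$)
$M{\left(y,T \right)} = T + y$
$h{\left(22 \right)} M{\left(-10,\left(0 + I\right) s{\left(0 \right)} \right)} = - 25 \left(\left(0 - 2\right) 5 - 10\right) = - 25 \left(\left(-2\right) 5 - 10\right) = - 25 \left(-10 - 10\right) = \left(-25\right) \left(-20\right) = 500$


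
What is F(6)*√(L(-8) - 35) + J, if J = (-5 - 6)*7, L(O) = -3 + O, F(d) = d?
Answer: -77 + 6*I*√46 ≈ -77.0 + 40.694*I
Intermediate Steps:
J = -77 (J = -11*7 = -77)
F(6)*√(L(-8) - 35) + J = 6*√((-3 - 8) - 35) - 77 = 6*√(-11 - 35) - 77 = 6*√(-46) - 77 = 6*(I*√46) - 77 = 6*I*√46 - 77 = -77 + 6*I*√46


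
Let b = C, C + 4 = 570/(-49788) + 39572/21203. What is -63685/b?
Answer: 172383042006/5806397 ≈ 29688.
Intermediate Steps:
C = -29031985/13534038 (C = -4 + (570/(-49788) + 39572/21203) = -4 + (570*(-1/49788) + 39572*(1/21203)) = -4 + (-95/8298 + 3044/1631) = -4 + 25104167/13534038 = -29031985/13534038 ≈ -2.1451)
b = -29031985/13534038 ≈ -2.1451
-63685/b = -63685/(-29031985/13534038) = -63685*(-13534038/29031985) = 172383042006/5806397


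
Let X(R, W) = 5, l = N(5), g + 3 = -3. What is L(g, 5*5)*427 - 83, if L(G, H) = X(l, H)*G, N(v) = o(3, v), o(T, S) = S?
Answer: -12893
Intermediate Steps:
g = -6 (g = -3 - 3 = -6)
N(v) = v
l = 5
L(G, H) = 5*G
L(g, 5*5)*427 - 83 = (5*(-6))*427 - 83 = -30*427 - 83 = -12810 - 83 = -12893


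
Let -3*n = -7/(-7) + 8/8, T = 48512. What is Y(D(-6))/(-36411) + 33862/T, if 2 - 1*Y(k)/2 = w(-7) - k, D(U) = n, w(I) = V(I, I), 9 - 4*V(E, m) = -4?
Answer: 1849702867/2649555648 ≈ 0.69812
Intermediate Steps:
V(E, m) = 13/4 (V(E, m) = 9/4 - ¼*(-4) = 9/4 + 1 = 13/4)
w(I) = 13/4
n = -⅔ (n = -(-7/(-7) + 8/8)/3 = -(-7*(-⅐) + 8*(⅛))/3 = -(1 + 1)/3 = -⅓*2 = -⅔ ≈ -0.66667)
D(U) = -⅔
Y(k) = -5/2 + 2*k (Y(k) = 4 - 2*(13/4 - k) = 4 + (-13/2 + 2*k) = -5/2 + 2*k)
Y(D(-6))/(-36411) + 33862/T = (-5/2 + 2*(-⅔))/(-36411) + 33862/48512 = (-5/2 - 4/3)*(-1/36411) + 33862*(1/48512) = -23/6*(-1/36411) + 16931/24256 = 23/218466 + 16931/24256 = 1849702867/2649555648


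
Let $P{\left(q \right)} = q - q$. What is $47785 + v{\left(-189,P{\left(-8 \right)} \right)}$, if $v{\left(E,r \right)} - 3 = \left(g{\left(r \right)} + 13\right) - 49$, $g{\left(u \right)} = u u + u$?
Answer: $47752$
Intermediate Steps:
$P{\left(q \right)} = 0$
$g{\left(u \right)} = u + u^{2}$ ($g{\left(u \right)} = u^{2} + u = u + u^{2}$)
$v{\left(E,r \right)} = -33 + r \left(1 + r\right)$ ($v{\left(E,r \right)} = 3 + \left(\left(r \left(1 + r\right) + 13\right) - 49\right) = 3 + \left(\left(13 + r \left(1 + r\right)\right) - 49\right) = 3 + \left(-36 + r \left(1 + r\right)\right) = -33 + r \left(1 + r\right)$)
$47785 + v{\left(-189,P{\left(-8 \right)} \right)} = 47785 - \left(33 + 0 \left(1 + 0\right)\right) = 47785 + \left(-33 + 0 \cdot 1\right) = 47785 + \left(-33 + 0\right) = 47785 - 33 = 47752$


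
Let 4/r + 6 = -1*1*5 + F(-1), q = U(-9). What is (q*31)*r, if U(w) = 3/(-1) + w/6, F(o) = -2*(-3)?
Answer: 558/5 ≈ 111.60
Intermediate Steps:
F(o) = 6
U(w) = -3 + w/6 (U(w) = 3*(-1) + w*(⅙) = -3 + w/6)
q = -9/2 (q = -3 + (⅙)*(-9) = -3 - 3/2 = -9/2 ≈ -4.5000)
r = -⅘ (r = 4/(-6 + (-1*1*5 + 6)) = 4/(-6 + (-1*5 + 6)) = 4/(-6 + (-5 + 6)) = 4/(-6 + 1) = 4/(-5) = 4*(-⅕) = -⅘ ≈ -0.80000)
(q*31)*r = -9/2*31*(-⅘) = -279/2*(-⅘) = 558/5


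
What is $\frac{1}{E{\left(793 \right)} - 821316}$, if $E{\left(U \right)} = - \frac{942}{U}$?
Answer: $- \frac{793}{651304530} \approx -1.2176 \cdot 10^{-6}$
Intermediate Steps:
$\frac{1}{E{\left(793 \right)} - 821316} = \frac{1}{- \frac{942}{793} - 821316} = \frac{1}{- \frac{651304530}{793}} = - \frac{793}{651304530}$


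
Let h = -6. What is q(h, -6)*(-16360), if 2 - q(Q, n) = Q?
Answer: -130880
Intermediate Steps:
q(Q, n) = 2 - Q
q(h, -6)*(-16360) = (2 - 1*(-6))*(-16360) = (2 + 6)*(-16360) = 8*(-16360) = -130880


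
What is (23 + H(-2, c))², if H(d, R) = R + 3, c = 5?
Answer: 961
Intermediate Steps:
H(d, R) = 3 + R
(23 + H(-2, c))² = (23 + (3 + 5))² = (23 + 8)² = 31² = 961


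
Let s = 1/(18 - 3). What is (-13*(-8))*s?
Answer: 104/15 ≈ 6.9333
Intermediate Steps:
s = 1/15 ≈ 0.066667
(-13*(-8))*s = -13*(-8)*(1/15) = 104*(1/15) = 104/15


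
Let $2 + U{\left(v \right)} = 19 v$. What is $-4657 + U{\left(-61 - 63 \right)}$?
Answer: $-7015$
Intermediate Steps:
$U{\left(v \right)} = -2 + 19 v$
$-4657 + U{\left(-61 - 63 \right)} = -4657 + \left(-2 + 19 \left(-61 - 63\right)\right) = -4657 + \left(-2 + 19 \left(-124\right)\right) = -4657 - 2358 = -7015$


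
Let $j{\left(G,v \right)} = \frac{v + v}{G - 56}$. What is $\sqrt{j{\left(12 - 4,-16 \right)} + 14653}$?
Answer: $\frac{\sqrt{131883}}{3} \approx 121.05$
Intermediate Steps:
$j{\left(G,v \right)} = \frac{2 v}{-56 + G}$
$\sqrt{j{\left(12 - 4,-16 \right)} + 14653} = \sqrt{2 \left(-16\right) \frac{1}{-56 + \left(12 - 4\right)} + 14653} = \sqrt{2 \left(-16\right) \frac{1}{-56 + 8} + 14653} = \sqrt{2 \left(-16\right) \frac{1}{-48} + 14653} = \sqrt{2 \left(-16\right) \left(- \frac{1}{48}\right) + 14653} = \sqrt{\frac{2}{3} + 14653} = \sqrt{\frac{43961}{3}} = \frac{\sqrt{131883}}{3}$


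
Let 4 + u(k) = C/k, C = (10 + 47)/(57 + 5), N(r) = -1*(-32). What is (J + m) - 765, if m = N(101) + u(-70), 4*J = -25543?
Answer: -7728198/1085 ≈ -7122.8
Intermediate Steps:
N(r) = 32
J = -25543/4 (J = (¼)*(-25543) = -25543/4 ≈ -6385.8)
C = 57/62 ≈ 0.91935
u(k) = -4 + 57/(62*k)
m = 121463/4340 (m = 32 + (-4 + (57/62)/(-70)) = 32 + (-4 + (57/62)*(-1/70)) = 32 + (-4 - 57/4340) = 32 - 17417/4340 = 121463/4340 ≈ 27.987)
(J + m) - 765 = (-25543/4 + 121463/4340) - 765 = -6898173/1085 - 765 = -7728198/1085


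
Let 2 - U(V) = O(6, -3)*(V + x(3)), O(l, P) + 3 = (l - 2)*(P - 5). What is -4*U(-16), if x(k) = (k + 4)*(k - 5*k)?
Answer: 13992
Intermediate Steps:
O(l, P) = -3 + (-5 + P)*(-2 + l) (O(l, P) = -3 + (l - 2)*(P - 5) = -3 + (-2 + l)*(-5 + P) = -3 + (-5 + P)*(-2 + l))
x(k) = -4*k*(4 + k) (x(k) = (4 + k)*(-4*k) = -4*k*(4 + k))
U(V) = -2938 + 35*V (U(V) = 2 - (7 - 5*6 - 2*(-3) - 3*6)*(V - 4*3*(4 + 3)) = 2 - (7 - 30 + 6 - 18)*(V - 4*3*7) = 2 - (-35)*(V - 84) = 2 - (-35)*(-84 + V) = 2 - (2940 - 35*V) = 2 + (-2940 + 35*V) = -2938 + 35*V)
-4*U(-16) = -4*(-2938 + 35*(-16)) = -4*(-2938 - 560) = -4*(-3498) = 13992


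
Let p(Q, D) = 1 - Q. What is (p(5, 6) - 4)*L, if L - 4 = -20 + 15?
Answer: 8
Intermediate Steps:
L = -1 (L = 4 + (-20 + 15) = 4 - 5 = -1)
(p(5, 6) - 4)*L = ((1 - 1*5) - 4)*(-1) = ((1 - 5) - 4)*(-1) = (-4 - 4)*(-1) = -8*(-1) = 8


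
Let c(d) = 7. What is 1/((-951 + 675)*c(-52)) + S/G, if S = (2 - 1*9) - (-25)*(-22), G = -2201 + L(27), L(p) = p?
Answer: 536975/2100084 ≈ 0.25569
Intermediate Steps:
G = -2174 (G = -2201 + 27 = -2174)
S = -557 (S = (2 - 9) - 25*22 = -7 - 550 = -557)
1/((-951 + 675)*c(-52)) + S/G = 1/((-951 + 675)*7) - 557/(-2174) = (⅐)/(-276) - 557*(-1/2174) = -1/276*⅐ + 557/2174 = -1/1932 + 557/2174 = 536975/2100084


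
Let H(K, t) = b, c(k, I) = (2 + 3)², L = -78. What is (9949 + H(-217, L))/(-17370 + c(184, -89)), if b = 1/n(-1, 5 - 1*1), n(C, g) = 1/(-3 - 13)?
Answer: -9933/17345 ≈ -0.57267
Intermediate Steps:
n(C, g) = -1/16 (n(C, g) = 1/(-16) = -1/16)
c(k, I) = 25 (c(k, I) = 5² = 25)
b = -16 (b = 1/(-1/16) = -16)
H(K, t) = -16
(9949 + H(-217, L))/(-17370 + c(184, -89)) = (9949 - 16)/(-17370 + 25) = 9933/(-17345) = 9933*(-1/17345) = -9933/17345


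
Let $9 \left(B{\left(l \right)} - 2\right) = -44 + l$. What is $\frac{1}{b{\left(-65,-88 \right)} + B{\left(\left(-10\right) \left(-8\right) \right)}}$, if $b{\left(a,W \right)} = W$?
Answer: $- \frac{1}{82} \approx -0.012195$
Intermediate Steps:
$B{\left(l \right)} = - \frac{26}{9} + \frac{l}{9}$ ($B{\left(l \right)} = 2 + \frac{-44 + l}{9} = 2 + \left(- \frac{44}{9} + \frac{l}{9}\right) = - \frac{26}{9} + \frac{l}{9}$)
$\frac{1}{b{\left(-65,-88 \right)} + B{\left(\left(-10\right) \left(-8\right) \right)}} = \frac{1}{-88 - \left(\frac{26}{9} - \frac{\left(-10\right) \left(-8\right)}{9}\right)} = \frac{1}{-88 + \left(- \frac{26}{9} + \frac{1}{9} \cdot 80\right)} = \frac{1}{-88 + \left(- \frac{26}{9} + \frac{80}{9}\right)} = \frac{1}{-88 + 6} = \frac{1}{-82} = - \frac{1}{82}$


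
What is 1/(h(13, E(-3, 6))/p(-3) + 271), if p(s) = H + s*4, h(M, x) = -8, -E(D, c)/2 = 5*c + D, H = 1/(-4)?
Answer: 49/13311 ≈ 0.0036812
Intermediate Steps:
H = -¼ ≈ -0.25000
E(D, c) = -10*c - 2*D (E(D, c) = -2*(5*c + D) = -2*(D + 5*c) = -10*c - 2*D)
p(s) = -¼ + 4*s (p(s) = -¼ + s*4 = -¼ + 4*s)
1/(h(13, E(-3, 6))/p(-3) + 271) = 1/(-8/(-¼ + 4*(-3)) + 271) = 1/(-8/(-¼ - 12) + 271) = 1/(-8/(-49/4) + 271) = 1/(-8*(-4/49) + 271) = 1/(32/49 + 271) = 1/(13311/49) = 49/13311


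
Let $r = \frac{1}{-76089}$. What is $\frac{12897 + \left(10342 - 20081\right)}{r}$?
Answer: $-240289062$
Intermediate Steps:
$r = - \frac{1}{76089} \approx -1.3143 \cdot 10^{-5}$
$\frac{12897 + \left(10342 - 20081\right)}{r} = \frac{12897 + \left(10342 - 20081\right)}{- \frac{1}{76089}} = \left(12897 + \left(10342 - 20081\right)\right) \left(-76089\right) = \left(12897 - 9739\right) \left(-76089\right) = 3158 \left(-76089\right) = -240289062$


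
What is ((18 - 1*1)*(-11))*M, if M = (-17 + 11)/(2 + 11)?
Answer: 1122/13 ≈ 86.308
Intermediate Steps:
M = -6/13 ≈ -0.46154
((18 - 1*1)*(-11))*M = ((18 - 1*1)*(-11))*(-6/13) = ((18 - 1)*(-11))*(-6/13) = (17*(-11))*(-6/13) = -187*(-6/13) = 1122/13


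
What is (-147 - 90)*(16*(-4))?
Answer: 15168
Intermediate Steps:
(-147 - 90)*(16*(-4)) = -237*(-64) = 15168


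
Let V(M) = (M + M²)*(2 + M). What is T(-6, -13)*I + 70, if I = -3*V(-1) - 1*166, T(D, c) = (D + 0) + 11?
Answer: -760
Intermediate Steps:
V(M) = (2 + M)*(M + M²)
T(D, c) = 11 + D (T(D, c) = D + 11 = 11 + D)
I = -166 (I = -(-3)*(2 + (-1)² + 3*(-1)) - 1*166 = -(-3)*(2 + 1 - 3) - 166 = -(-3)*0 - 166 = -3*0 - 166 = 0 - 166 = -166)
T(-6, -13)*I + 70 = (11 - 6)*(-166) + 70 = 5*(-166) + 70 = -830 + 70 = -760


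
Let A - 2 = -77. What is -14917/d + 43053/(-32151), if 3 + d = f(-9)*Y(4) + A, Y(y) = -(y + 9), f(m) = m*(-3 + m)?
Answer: 138597307/15882594 ≈ 8.7264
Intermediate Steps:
A = -75 (A = 2 - 77 = -75)
Y(y) = -9 - y (Y(y) = -(9 + y) = -9 - y)
d = -1482 (d = -3 + ((-9*(-3 - 9))*(-9 - 1*4) - 75) = -3 + ((-9*(-12))*(-9 - 4) - 75) = -3 + (108*(-13) - 75) = -3 + (-1404 - 75) = -3 - 1479 = -1482)
-14917/d + 43053/(-32151) = -14917/(-1482) + 43053/(-32151) = -14917*(-1/1482) + 43053*(-1/32151) = 14917/1482 - 14351/10717 = 138597307/15882594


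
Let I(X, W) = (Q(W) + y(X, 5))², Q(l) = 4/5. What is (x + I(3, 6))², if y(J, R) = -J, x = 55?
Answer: 2238016/625 ≈ 3580.8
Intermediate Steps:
Q(l) = ⅘ (Q(l) = 4*(⅕) = ⅘)
I(X, W) = (⅘ - X)²
(x + I(3, 6))² = (55 + (-4 + 5*3)²/25)² = (55 + (-4 + 15)²/25)² = (55 + (1/25)*11²)² = (55 + (1/25)*121)² = (55 + 121/25)² = (1496/25)² = 2238016/625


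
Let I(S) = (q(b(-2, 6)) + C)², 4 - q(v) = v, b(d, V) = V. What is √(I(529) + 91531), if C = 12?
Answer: √91631 ≈ 302.71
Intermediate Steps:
q(v) = 4 - v
I(S) = 100 (I(S) = ((4 - 1*6) + 12)² = ((4 - 6) + 12)² = (-2 + 12)² = 10² = 100)
√(I(529) + 91531) = √(100 + 91531) = √91631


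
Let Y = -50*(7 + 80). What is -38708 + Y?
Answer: -43058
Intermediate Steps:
Y = -4350 (Y = -50*87 = -4350)
-38708 + Y = -38708 - 4350 = -43058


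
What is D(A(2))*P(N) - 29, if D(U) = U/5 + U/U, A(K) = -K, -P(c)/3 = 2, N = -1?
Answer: -163/5 ≈ -32.600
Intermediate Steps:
P(c) = -6 (P(c) = -3*2 = -6)
D(U) = 1 + U/5 (D(U) = U*(⅕) + 1 = U/5 + 1 = 1 + U/5)
D(A(2))*P(N) - 29 = (1 + (-1*2)/5)*(-6) - 29 = (1 + (⅕)*(-2))*(-6) - 29 = (1 - ⅖)*(-6) - 29 = (⅗)*(-6) - 29 = -18/5 - 29 = -163/5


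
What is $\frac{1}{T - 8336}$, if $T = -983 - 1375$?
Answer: $- \frac{1}{10694} \approx -9.351 \cdot 10^{-5}$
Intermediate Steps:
$T = -2358$ ($T = -983 - 1375 = -2358$)
$\frac{1}{T - 8336} = \frac{1}{-2358 - 8336} = \frac{1}{-10694} = - \frac{1}{10694}$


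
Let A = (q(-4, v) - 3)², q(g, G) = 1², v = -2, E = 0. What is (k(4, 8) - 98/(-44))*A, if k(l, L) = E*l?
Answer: 98/11 ≈ 8.9091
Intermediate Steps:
k(l, L) = 0 (k(l, L) = 0*l = 0)
q(g, G) = 1
A = 4 (A = (1 - 3)² = (-2)² = 4)
(k(4, 8) - 98/(-44))*A = (0 - 98/(-44))*4 = (0 - 98*(-1/44))*4 = (0 + 49/22)*4 = (49/22)*4 = 98/11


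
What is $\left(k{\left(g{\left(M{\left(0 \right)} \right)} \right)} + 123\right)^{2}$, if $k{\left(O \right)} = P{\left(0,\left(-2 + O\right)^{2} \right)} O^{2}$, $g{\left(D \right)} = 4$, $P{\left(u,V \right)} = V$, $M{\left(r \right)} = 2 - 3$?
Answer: $34969$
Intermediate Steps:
$M{\left(r \right)} = -1$ ($M{\left(r \right)} = 2 - 3 = -1$)
$k{\left(O \right)} = O^{2} \left(-2 + O\right)^{2}$ ($k{\left(O \right)} = \left(-2 + O\right)^{2} O^{2} = O^{2} \left(-2 + O\right)^{2}$)
$\left(k{\left(g{\left(M{\left(0 \right)} \right)} \right)} + 123\right)^{2} = \left(4^{2} \left(-2 + 4\right)^{2} + 123\right)^{2} = \left(16 \cdot 2^{2} + 123\right)^{2} = \left(16 \cdot 4 + 123\right)^{2} = \left(64 + 123\right)^{2} = 187^{2} = 34969$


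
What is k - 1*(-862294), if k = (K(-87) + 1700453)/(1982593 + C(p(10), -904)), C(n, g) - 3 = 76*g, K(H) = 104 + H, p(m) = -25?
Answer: 825169644359/956946 ≈ 8.6230e+5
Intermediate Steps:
C(n, g) = 3 + 76*g
k = 850235/956946 (k = ((104 - 87) + 1700453)/(1982593 + (3 + 76*(-904))) = (17 + 1700453)/(1982593 + (3 - 68704)) = 1700470/(1982593 - 68701) = 1700470/1913892 = 1700470*(1/1913892) = 850235/956946 ≈ 0.88849)
k - 1*(-862294) = 850235/956946 - 1*(-862294) = 850235/956946 + 862294 = 825169644359/956946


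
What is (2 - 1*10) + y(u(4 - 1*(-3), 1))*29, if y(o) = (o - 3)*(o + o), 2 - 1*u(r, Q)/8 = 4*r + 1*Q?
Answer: 2743624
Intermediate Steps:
u(r, Q) = 16 - 32*r - 8*Q (u(r, Q) = 16 - 8*(4*r + 1*Q) = 16 - 8*(4*r + Q) = 16 - 8*(Q + 4*r) = 16 + (-32*r - 8*Q) = 16 - 32*r - 8*Q)
y(o) = 2*o*(-3 + o) (y(o) = (-3 + o)*(2*o) = 2*o*(-3 + o))
(2 - 1*10) + y(u(4 - 1*(-3), 1))*29 = (2 - 1*10) + (2*(16 - 32*(4 - 1*(-3)) - 8*1)*(-3 + (16 - 32*(4 - 1*(-3)) - 8*1)))*29 = (2 - 10) + (2*(16 - 32*(4 + 3) - 8)*(-3 + (16 - 32*(4 + 3) - 8)))*29 = -8 + (2*(16 - 32*7 - 8)*(-3 + (16 - 32*7 - 8)))*29 = -8 + (2*(16 - 224 - 8)*(-3 + (16 - 224 - 8)))*29 = -8 + (2*(-216)*(-3 - 216))*29 = -8 + (2*(-216)*(-219))*29 = -8 + 94608*29 = -8 + 2743632 = 2743624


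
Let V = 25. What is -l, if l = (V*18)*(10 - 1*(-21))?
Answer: -13950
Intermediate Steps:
l = 13950 (l = (25*18)*(10 - 1*(-21)) = 450*(10 + 21) = 450*31 = 13950)
-l = -1*13950 = -13950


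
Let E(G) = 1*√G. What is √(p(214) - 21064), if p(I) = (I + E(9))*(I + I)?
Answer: 2*√17953 ≈ 267.98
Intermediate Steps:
E(G) = √G
p(I) = 2*I*(3 + I) (p(I) = (I + √9)*(I + I) = (I + 3)*(2*I) = (3 + I)*(2*I) = 2*I*(3 + I))
√(p(214) - 21064) = √(2*214*(3 + 214) - 21064) = √(2*214*217 - 21064) = √(92876 - 21064) = √71812 = 2*√17953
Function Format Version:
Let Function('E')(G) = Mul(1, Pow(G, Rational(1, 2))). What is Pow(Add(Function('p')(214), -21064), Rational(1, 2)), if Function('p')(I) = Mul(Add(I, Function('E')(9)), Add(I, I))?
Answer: Mul(2, Pow(17953, Rational(1, 2))) ≈ 267.98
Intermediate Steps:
Function('E')(G) = Pow(G, Rational(1, 2))
Function('p')(I) = Mul(2, I, Add(3, I)) (Function('p')(I) = Mul(Add(I, Pow(9, Rational(1, 2))), Add(I, I)) = Mul(Add(I, 3), Mul(2, I)) = Mul(Add(3, I), Mul(2, I)) = Mul(2, I, Add(3, I)))
Pow(Add(Function('p')(214), -21064), Rational(1, 2)) = Pow(Add(Mul(2, 214, Add(3, 214)), -21064), Rational(1, 2)) = Pow(Add(Mul(2, 214, 217), -21064), Rational(1, 2)) = Pow(Add(92876, -21064), Rational(1, 2)) = Pow(71812, Rational(1, 2)) = Mul(2, Pow(17953, Rational(1, 2)))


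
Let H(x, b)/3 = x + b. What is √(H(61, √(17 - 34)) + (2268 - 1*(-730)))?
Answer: √(3181 + 3*I*√17) ≈ 56.4 + 0.1097*I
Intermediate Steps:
H(x, b) = 3*b + 3*x (H(x, b) = 3*(x + b) = 3*(b + x) = 3*b + 3*x)
√(H(61, √(17 - 34)) + (2268 - 1*(-730))) = √((3*√(17 - 34) + 3*61) + (2268 - 1*(-730))) = √((3*√(-17) + 183) + (2268 + 730)) = √((3*(I*√17) + 183) + 2998) = √((3*I*√17 + 183) + 2998) = √((183 + 3*I*√17) + 2998) = √(3181 + 3*I*√17)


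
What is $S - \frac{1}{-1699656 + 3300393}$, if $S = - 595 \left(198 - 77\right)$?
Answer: $- \frac{115245060316}{1600737} \approx -71995.0$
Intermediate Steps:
$S = -71995$ ($S = \left(-595\right) 121 = -71995$)
$S - \frac{1}{-1699656 + 3300393} = -71995 - \frac{1}{-1699656 + 3300393} = -71995 - \frac{1}{1600737} = - \frac{115245060316}{1600737}$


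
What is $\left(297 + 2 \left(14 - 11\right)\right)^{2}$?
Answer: $91809$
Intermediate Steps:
$\left(297 + 2 \left(14 - 11\right)\right)^{2} = \left(297 + 2 \cdot 3\right)^{2} = \left(297 + 6\right)^{2} = 303^{2} = 91809$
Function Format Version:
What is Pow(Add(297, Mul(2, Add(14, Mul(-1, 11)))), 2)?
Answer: 91809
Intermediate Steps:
Pow(Add(297, Mul(2, Add(14, Mul(-1, 11)))), 2) = Pow(Add(297, Mul(2, Add(14, -11))), 2) = Pow(Add(297, Mul(2, 3)), 2) = Pow(Add(297, 6), 2) = Pow(303, 2) = 91809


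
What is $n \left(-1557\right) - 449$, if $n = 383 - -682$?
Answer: $-1658654$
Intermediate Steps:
$n = 1065$ ($n = 383 + 682 = 1065$)
$n \left(-1557\right) - 449 = 1065 \left(-1557\right) - 449 = -1658205 - 449 = -1658654$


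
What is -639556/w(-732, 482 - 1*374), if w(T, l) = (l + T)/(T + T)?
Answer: -19506458/13 ≈ -1.5005e+6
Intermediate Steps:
w(T, l) = (T + l)/(2*T) (w(T, l) = (T + l)/((2*T)) = (T + l)*(1/(2*T)) = (T + l)/(2*T))
-639556/w(-732, 482 - 1*374) = -639556*(-1464/(-732 + (482 - 1*374))) = -639556*(-1464/(-732 + (482 - 374))) = -639556*(-1464/(-732 + 108)) = -639556/((1/2)*(-1/732)*(-624)) = -639556/26/61 = -639556*61/26 = -19506458/13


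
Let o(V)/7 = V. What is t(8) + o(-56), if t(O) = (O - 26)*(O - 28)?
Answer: -32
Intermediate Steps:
o(V) = 7*V
t(O) = (-28 + O)*(-26 + O) (t(O) = (-26 + O)*(-28 + O) = (-28 + O)*(-26 + O))
t(8) + o(-56) = (728 + 8² - 54*8) + 7*(-56) = (728 + 64 - 432) - 392 = 360 - 392 = -32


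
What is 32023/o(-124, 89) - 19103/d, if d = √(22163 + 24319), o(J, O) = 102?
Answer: 32023/102 - 19103*√46482/46482 ≈ 225.35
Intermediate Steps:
d = √46482 ≈ 215.60
32023/o(-124, 89) - 19103/d = 32023/102 - 19103*√46482/46482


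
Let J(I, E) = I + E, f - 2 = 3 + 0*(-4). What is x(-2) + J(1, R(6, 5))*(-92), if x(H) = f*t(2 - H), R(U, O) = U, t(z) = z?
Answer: -624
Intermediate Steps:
f = 5 (f = 2 + (3 + 0*(-4)) = 2 + (3 + 0) = 2 + 3 = 5)
J(I, E) = E + I
x(H) = 10 - 5*H (x(H) = 5*(2 - H) = 10 - 5*H)
x(-2) + J(1, R(6, 5))*(-92) = (10 - 5*(-2)) + (6 + 1)*(-92) = (10 + 10) + 7*(-92) = 20 - 644 = -624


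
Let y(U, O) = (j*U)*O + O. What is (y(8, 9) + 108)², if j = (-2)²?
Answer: 164025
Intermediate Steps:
j = 4
y(U, O) = O + 4*O*U (y(U, O) = (4*U)*O + O = 4*O*U + O = O + 4*O*U)
(y(8, 9) + 108)² = (9*(1 + 4*8) + 108)² = (9*(1 + 32) + 108)² = (9*33 + 108)² = (297 + 108)² = 405² = 164025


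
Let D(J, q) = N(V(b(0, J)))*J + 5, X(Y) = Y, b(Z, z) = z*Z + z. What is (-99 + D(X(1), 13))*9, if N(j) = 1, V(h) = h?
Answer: -837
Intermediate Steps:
b(Z, z) = z + Z*z (b(Z, z) = Z*z + z = z + Z*z)
D(J, q) = 5 + J (D(J, q) = 1*J + 5 = J + 5 = 5 + J)
(-99 + D(X(1), 13))*9 = (-99 + (5 + 1))*9 = (-99 + 6)*9 = -93*9 = -837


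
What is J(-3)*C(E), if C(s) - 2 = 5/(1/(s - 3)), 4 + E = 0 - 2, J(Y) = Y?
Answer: 129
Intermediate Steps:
E = -6 (E = -4 + (0 - 2) = -4 - 2 = -6)
C(s) = -13 + 5*s (C(s) = 2 + 5/(1/(s - 3)) = 2 + 5/(1/(-3 + s)) = 2 + 5*(-3 + s) = 2 + (-15 + 5*s) = -13 + 5*s)
J(-3)*C(E) = -3*(-13 + 5*(-6)) = -3*(-13 - 30) = -3*(-43) = 129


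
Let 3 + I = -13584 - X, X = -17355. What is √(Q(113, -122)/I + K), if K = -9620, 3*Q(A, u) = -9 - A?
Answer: I*√8536451257/942 ≈ 98.082*I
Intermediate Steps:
Q(A, u) = -3 - A/3 (Q(A, u) = (-9 - A)/3 = -3 - A/3)
I = 3768 (I = -3 + (-13584 - 1*(-17355)) = -3 + (-13584 + 17355) = -3 + 3771 = 3768)
√(Q(113, -122)/I + K) = √((-3 - ⅓*113)/3768 - 9620) = √((-3 - 113/3)*(1/3768) - 9620) = √(-122/3*1/3768 - 9620) = √(-61/5652 - 9620) = √(-54372301/5652) = I*√8536451257/942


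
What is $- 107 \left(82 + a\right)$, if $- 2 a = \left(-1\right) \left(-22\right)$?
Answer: $-7597$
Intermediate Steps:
$a = -11$ ($a = - \frac{\left(-1\right) \left(-22\right)}{2} = \left(- \frac{1}{2}\right) 22 = -11$)
$- 107 \left(82 + a\right) = - 107 \left(82 - 11\right) = \left(-107\right) 71 = -7597$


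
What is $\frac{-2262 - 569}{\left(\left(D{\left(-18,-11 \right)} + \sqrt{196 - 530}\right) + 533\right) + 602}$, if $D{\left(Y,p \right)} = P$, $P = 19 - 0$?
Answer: $- \frac{1633487}{666025} + \frac{2831 i \sqrt{334}}{1332050} \approx -2.4526 + 0.038841 i$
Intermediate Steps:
$P = 19$ ($P = 19 + 0 = 19$)
$D{\left(Y,p \right)} = 19$
$\frac{-2262 - 569}{\left(\left(D{\left(-18,-11 \right)} + \sqrt{196 - 530}\right) + 533\right) + 602} = \frac{-2262 - 569}{\left(\left(19 + \sqrt{196 - 530}\right) + 533\right) + 602} = - \frac{2831}{\left(\left(19 + \sqrt{-334}\right) + 533\right) + 602} = - \frac{2831}{\left(\left(19 + i \sqrt{334}\right) + 533\right) + 602} = - \frac{2831}{\left(552 + i \sqrt{334}\right) + 602} = - \frac{2831}{1154 + i \sqrt{334}}$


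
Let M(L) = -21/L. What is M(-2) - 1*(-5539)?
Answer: 11099/2 ≈ 5549.5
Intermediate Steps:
M(-2) - 1*(-5539) = -21/(-2) - 1*(-5539) = -21*(-½) + 5539 = 21/2 + 5539 = 11099/2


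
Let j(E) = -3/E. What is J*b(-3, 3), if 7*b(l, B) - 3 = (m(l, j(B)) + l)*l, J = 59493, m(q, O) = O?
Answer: 127485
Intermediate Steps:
b(l, B) = 3/7 + l*(l - 3/B)/7 (b(l, B) = 3/7 + ((-3/B + l)*l)/7 = 3/7 + ((l - 3/B)*l)/7 = 3/7 + (l*(l - 3/B))/7 = 3/7 + l*(l - 3/B)/7)
J*b(-3, 3) = 59493*((⅐)*(-3*(-3) + 3*(3 + (-3)²))/3) = 59493*((⅐)*(⅓)*(9 + 3*(3 + 9))) = 59493*((⅐)*(⅓)*(9 + 3*12)) = 59493*((⅐)*(⅓)*(9 + 36)) = 59493*((⅐)*(⅓)*45) = 59493*(15/7) = 127485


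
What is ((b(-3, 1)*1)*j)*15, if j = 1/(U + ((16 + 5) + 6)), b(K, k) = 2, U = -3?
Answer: 5/4 ≈ 1.2500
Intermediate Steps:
j = 1/24 (j = 1/(-3 + ((16 + 5) + 6)) = 1/(-3 + (21 + 6)) = 1/(-3 + 27) = 1/24 ≈ 0.041667)
((b(-3, 1)*1)*j)*15 = ((2*1)*(1/24))*15 = (2*(1/24))*15 = (1/12)*15 = 5/4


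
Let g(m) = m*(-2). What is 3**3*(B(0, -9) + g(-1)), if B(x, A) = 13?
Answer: 405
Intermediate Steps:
g(m) = -2*m
3**3*(B(0, -9) + g(-1)) = 3**3*(13 - 2*(-1)) = 27*(13 + 2) = 27*15 = 405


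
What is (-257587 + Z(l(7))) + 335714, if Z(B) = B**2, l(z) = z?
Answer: 78176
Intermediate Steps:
(-257587 + Z(l(7))) + 335714 = (-257587 + 7**2) + 335714 = (-257587 + 49) + 335714 = -257538 + 335714 = 78176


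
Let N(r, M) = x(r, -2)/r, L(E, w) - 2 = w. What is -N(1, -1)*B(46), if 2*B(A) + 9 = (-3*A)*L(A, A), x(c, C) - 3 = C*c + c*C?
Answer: -6633/2 ≈ -3316.5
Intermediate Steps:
L(E, w) = 2 + w
x(c, C) = 3 + 2*C*c (x(c, C) = 3 + (C*c + c*C) = 3 + (C*c + C*c) = 3 + 2*C*c)
N(r, M) = (3 - 4*r)/r (N(r, M) = (3 + 2*(-2)*r)/r = (3 - 4*r)/r)
B(A) = -9/2 - 3*A*(2 + A)/2 (B(A) = -9/2 + ((-3*A)*(2 + A))/2 = -9/2 + (-3*A*(2 + A))/2 = -9/2 - 3*A*(2 + A)/2)
-N(1, -1)*B(46) = -(-4 + 3/1)*(-9/2 - 3/2*46*(2 + 46)) = -(-4 + 3*1)*(-9/2 - 3/2*46*48) = -(-4 + 3)*(-9/2 - 3312) = -(-1)*(-6633)/2 = -1*6633/2 = -6633/2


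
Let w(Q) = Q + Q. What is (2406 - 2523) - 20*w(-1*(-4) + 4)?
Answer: -437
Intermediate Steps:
w(Q) = 2*Q
(2406 - 2523) - 20*w(-1*(-4) + 4) = (2406 - 2523) - 40*(-1*(-4) + 4) = -117 - 40*(4 + 4) = -117 - 40*8 = -117 - 20*16 = -117 - 320 = -437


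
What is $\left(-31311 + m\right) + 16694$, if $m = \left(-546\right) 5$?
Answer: $-17347$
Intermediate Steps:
$m = -2730$
$\left(-31311 + m\right) + 16694 = \left(-31311 - 2730\right) + 16694 = -34041 + 16694 = -17347$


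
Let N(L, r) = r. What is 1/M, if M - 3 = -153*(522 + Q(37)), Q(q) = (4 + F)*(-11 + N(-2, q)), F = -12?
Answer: -1/48039 ≈ -2.0816e-5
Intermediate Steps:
Q(q) = 88 - 8*q (Q(q) = (4 - 12)*(-11 + q) = -8*(-11 + q) = 88 - 8*q)
M = -48039 (M = 3 - 153*(522 + (88 - 8*37)) = 3 - 153*(522 + (88 - 296)) = 3 - 153*(522 - 208) = 3 - 153*314 = 3 - 48042 = -48039)
1/M = 1/(-48039) = -1/48039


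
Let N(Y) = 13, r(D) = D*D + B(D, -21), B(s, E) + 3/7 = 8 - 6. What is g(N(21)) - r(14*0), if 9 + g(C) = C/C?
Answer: -67/7 ≈ -9.5714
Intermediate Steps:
B(s, E) = 11/7 (B(s, E) = -3/7 + (8 - 6) = -3/7 + 2 = 11/7)
r(D) = 11/7 + D² (r(D) = D*D + 11/7 = D² + 11/7 = 11/7 + D²)
g(C) = -8 (g(C) = -9 + C/C = -9 + 1 = -8)
g(N(21)) - r(14*0) = -8 - (11/7 + (14*0)²) = -8 - (11/7 + 0²) = -8 - (11/7 + 0) = -8 - 1*11/7 = -8 - 11/7 = -67/7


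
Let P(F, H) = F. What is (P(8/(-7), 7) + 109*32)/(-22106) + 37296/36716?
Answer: 609386688/710188409 ≈ 0.85806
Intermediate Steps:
(P(8/(-7), 7) + 109*32)/(-22106) + 37296/36716 = (8/(-7) + 109*32)/(-22106) + 37296/36716 = (8*(-1/7) + 3488)*(-1/22106) + 37296*(1/36716) = (-8/7 + 3488)*(-1/22106) + 9324/9179 = (24408/7)*(-1/22106) + 9324/9179 = -12204/77371 + 9324/9179 = 609386688/710188409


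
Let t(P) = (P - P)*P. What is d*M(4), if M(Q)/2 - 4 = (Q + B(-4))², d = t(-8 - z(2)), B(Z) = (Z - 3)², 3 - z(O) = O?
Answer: 0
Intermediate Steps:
z(O) = 3 - O
t(P) = 0 (t(P) = 0*P = 0)
B(Z) = (-3 + Z)²
d = 0
M(Q) = 8 + 2*(49 + Q)² (M(Q) = 8 + 2*(Q + (-3 - 4)²)² = 8 + 2*(Q + (-7)²)² = 8 + 2*(Q + 49)² = 8 + 2*(49 + Q)²)
d*M(4) = 0*(8 + 2*(49 + 4)²) = 0*(8 + 2*53²) = 0*(8 + 2*2809) = 0*(8 + 5618) = 0*5626 = 0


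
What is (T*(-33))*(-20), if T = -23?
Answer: -15180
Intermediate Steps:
(T*(-33))*(-20) = -23*(-33)*(-20) = 759*(-20) = -15180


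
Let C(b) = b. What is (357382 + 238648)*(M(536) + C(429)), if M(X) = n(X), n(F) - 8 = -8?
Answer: 255696870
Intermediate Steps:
n(F) = 0 (n(F) = 8 - 8 = 0)
M(X) = 0
(357382 + 238648)*(M(536) + C(429)) = (357382 + 238648)*(0 + 429) = 596030*429 = 255696870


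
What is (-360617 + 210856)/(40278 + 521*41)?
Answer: -149761/61639 ≈ -2.4296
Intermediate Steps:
(-360617 + 210856)/(40278 + 521*41) = -149761/(40278 + 21361) = -149761/61639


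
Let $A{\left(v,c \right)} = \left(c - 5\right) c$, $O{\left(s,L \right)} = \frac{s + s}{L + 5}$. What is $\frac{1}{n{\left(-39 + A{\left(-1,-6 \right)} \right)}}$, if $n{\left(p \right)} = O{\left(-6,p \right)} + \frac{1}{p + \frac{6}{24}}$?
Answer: $- \frac{872}{295} \approx -2.9559$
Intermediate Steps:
$O{\left(s,L \right)} = \frac{2 s}{5 + L}$
$A{\left(v,c \right)} = c \left(-5 + c\right)$ ($A{\left(v,c \right)} = \left(-5 + c\right) c = c \left(-5 + c\right)$)
$n{\left(p \right)} = \frac{1}{\frac{1}{4} + p} - \frac{12}{5 + p}$ ($n{\left(p \right)} = 2 \left(-6\right) \frac{1}{5 + p} + \frac{1}{p + \frac{6}{24}} = - \frac{12}{5 + p} + \frac{1}{p + 6 \cdot \frac{1}{24}} = - \frac{12}{5 + p} + \frac{1}{p + \frac{1}{4}} = - \frac{12}{5 + p} + \frac{1}{\frac{1}{4} + p} = \frac{1}{\frac{1}{4} + p} - \frac{12}{5 + p}$)
$\frac{1}{n{\left(-39 + A{\left(-1,-6 \right)} \right)}} = \frac{1}{4 \frac{1}{1 + 4 \left(-39 - 6 \left(-5 - 6\right)\right)} \frac{1}{5 - \left(39 + 6 \left(-5 - 6\right)\right)} \left(2 - 11 \left(-39 - 6 \left(-5 - 6\right)\right)\right)} = \frac{1}{4 \frac{1}{1 + 4 \left(-39 - -66\right)} \frac{1}{5 - -27} \left(2 - 11 \left(-39 - -66\right)\right)} = \frac{1}{4 \frac{1}{1 + 4 \left(-39 + 66\right)} \frac{1}{5 + \left(-39 + 66\right)} \left(2 - 11 \left(-39 + 66\right)\right)} = \frac{1}{4 \frac{1}{1 + 4 \cdot 27} \frac{1}{5 + 27} \left(2 - 297\right)} = \frac{1}{4 \frac{1}{1 + 108} \cdot \frac{1}{32} \left(2 - 297\right)} = \frac{1}{4 \cdot \frac{1}{109} \cdot \frac{1}{32} \left(-295\right)} = \frac{1}{- \frac{295}{872}} = - \frac{872}{295}$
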